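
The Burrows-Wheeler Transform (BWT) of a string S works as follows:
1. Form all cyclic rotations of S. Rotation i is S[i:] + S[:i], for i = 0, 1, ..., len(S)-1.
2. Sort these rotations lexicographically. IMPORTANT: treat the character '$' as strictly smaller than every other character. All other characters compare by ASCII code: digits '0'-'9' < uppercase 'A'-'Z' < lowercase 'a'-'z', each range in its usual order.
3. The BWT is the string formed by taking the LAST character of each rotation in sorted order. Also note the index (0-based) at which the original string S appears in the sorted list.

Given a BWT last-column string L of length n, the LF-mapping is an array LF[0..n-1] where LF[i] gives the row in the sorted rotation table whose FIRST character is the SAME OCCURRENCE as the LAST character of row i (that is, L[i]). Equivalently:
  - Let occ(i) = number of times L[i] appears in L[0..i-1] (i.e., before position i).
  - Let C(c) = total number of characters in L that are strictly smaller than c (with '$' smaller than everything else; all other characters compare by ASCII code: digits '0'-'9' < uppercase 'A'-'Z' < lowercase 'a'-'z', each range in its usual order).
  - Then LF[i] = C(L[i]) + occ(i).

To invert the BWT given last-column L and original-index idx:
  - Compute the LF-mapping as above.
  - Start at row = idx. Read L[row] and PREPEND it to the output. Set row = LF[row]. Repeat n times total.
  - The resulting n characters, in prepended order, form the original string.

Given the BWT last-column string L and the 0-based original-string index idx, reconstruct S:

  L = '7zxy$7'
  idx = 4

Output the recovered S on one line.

Answer: yx7z7$

Derivation:
LF mapping: 1 5 3 4 0 2
Walk LF starting at row 4, prepending L[row]:
  step 1: row=4, L[4]='$', prepend. Next row=LF[4]=0
  step 2: row=0, L[0]='7', prepend. Next row=LF[0]=1
  step 3: row=1, L[1]='z', prepend. Next row=LF[1]=5
  step 4: row=5, L[5]='7', prepend. Next row=LF[5]=2
  step 5: row=2, L[2]='x', prepend. Next row=LF[2]=3
  step 6: row=3, L[3]='y', prepend. Next row=LF[3]=4
Reversed output: yx7z7$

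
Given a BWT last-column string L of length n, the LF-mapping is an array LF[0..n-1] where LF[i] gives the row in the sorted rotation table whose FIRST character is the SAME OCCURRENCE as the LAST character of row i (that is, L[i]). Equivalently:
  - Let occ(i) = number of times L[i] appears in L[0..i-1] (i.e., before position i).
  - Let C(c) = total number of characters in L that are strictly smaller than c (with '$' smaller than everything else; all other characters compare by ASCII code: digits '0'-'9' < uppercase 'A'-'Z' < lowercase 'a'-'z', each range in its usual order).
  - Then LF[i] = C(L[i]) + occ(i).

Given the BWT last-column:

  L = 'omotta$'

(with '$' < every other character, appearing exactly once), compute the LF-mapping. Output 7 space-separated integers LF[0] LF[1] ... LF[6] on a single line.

Answer: 3 2 4 5 6 1 0

Derivation:
Char counts: '$':1, 'a':1, 'm':1, 'o':2, 't':2
C (first-col start): C('$')=0, C('a')=1, C('m')=2, C('o')=3, C('t')=5
L[0]='o': occ=0, LF[0]=C('o')+0=3+0=3
L[1]='m': occ=0, LF[1]=C('m')+0=2+0=2
L[2]='o': occ=1, LF[2]=C('o')+1=3+1=4
L[3]='t': occ=0, LF[3]=C('t')+0=5+0=5
L[4]='t': occ=1, LF[4]=C('t')+1=5+1=6
L[5]='a': occ=0, LF[5]=C('a')+0=1+0=1
L[6]='$': occ=0, LF[6]=C('$')+0=0+0=0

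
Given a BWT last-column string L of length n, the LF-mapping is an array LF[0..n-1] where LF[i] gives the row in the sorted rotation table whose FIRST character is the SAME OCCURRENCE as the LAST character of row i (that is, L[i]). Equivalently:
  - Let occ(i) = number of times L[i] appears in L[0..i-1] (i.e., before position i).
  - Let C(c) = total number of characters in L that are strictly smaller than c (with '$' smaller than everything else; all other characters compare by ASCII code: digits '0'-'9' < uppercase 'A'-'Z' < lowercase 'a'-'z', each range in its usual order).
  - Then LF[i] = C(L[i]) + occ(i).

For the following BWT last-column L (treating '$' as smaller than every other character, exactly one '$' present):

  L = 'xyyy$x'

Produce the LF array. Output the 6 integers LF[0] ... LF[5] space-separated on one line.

Char counts: '$':1, 'x':2, 'y':3
C (first-col start): C('$')=0, C('x')=1, C('y')=3
L[0]='x': occ=0, LF[0]=C('x')+0=1+0=1
L[1]='y': occ=0, LF[1]=C('y')+0=3+0=3
L[2]='y': occ=1, LF[2]=C('y')+1=3+1=4
L[3]='y': occ=2, LF[3]=C('y')+2=3+2=5
L[4]='$': occ=0, LF[4]=C('$')+0=0+0=0
L[5]='x': occ=1, LF[5]=C('x')+1=1+1=2

Answer: 1 3 4 5 0 2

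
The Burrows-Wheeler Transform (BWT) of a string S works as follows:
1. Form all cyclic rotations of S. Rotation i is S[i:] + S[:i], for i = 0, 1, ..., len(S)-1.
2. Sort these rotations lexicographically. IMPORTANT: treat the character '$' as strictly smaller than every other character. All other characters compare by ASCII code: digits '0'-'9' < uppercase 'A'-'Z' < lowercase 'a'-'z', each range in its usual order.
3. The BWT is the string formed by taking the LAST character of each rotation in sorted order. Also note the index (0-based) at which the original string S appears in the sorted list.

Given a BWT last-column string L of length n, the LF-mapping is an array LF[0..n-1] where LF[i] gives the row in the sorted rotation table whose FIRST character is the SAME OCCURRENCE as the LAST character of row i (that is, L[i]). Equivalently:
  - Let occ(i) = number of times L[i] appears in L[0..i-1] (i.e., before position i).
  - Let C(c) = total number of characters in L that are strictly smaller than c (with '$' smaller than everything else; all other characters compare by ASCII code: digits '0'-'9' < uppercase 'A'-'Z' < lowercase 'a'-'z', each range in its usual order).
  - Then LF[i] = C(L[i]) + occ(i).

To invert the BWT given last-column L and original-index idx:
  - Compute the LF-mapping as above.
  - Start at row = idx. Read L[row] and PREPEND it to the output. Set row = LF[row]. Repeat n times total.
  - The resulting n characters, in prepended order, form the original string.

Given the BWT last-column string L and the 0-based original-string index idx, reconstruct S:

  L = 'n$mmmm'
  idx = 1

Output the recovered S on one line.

LF mapping: 5 0 1 2 3 4
Walk LF starting at row 1, prepending L[row]:
  step 1: row=1, L[1]='$', prepend. Next row=LF[1]=0
  step 2: row=0, L[0]='n', prepend. Next row=LF[0]=5
  step 3: row=5, L[5]='m', prepend. Next row=LF[5]=4
  step 4: row=4, L[4]='m', prepend. Next row=LF[4]=3
  step 5: row=3, L[3]='m', prepend. Next row=LF[3]=2
  step 6: row=2, L[2]='m', prepend. Next row=LF[2]=1
Reversed output: mmmmn$

Answer: mmmmn$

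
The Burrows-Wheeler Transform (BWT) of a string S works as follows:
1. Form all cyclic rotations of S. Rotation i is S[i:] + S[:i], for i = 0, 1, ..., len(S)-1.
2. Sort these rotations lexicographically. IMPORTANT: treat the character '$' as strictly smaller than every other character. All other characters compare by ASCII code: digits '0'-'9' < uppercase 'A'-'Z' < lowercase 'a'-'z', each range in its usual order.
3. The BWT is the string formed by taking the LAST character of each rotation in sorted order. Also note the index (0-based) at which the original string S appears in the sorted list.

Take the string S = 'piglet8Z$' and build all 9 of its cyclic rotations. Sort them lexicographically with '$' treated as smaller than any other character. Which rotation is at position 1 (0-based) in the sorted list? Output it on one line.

Answer: 8Z$piglet

Derivation:
All 9 rotations (rotation i = S[i:]+S[:i]):
  rot[0] = piglet8Z$
  rot[1] = iglet8Z$p
  rot[2] = glet8Z$pi
  rot[3] = let8Z$pig
  rot[4] = et8Z$pigl
  rot[5] = t8Z$pigle
  rot[6] = 8Z$piglet
  rot[7] = Z$piglet8
  rot[8] = $piglet8Z
Sorted (with $ < everything):
  sorted[0] = $piglet8Z
  sorted[1] = 8Z$piglet
  sorted[2] = Z$piglet8
  sorted[3] = et8Z$pigl
  sorted[4] = glet8Z$pi
  sorted[5] = iglet8Z$p
  sorted[6] = let8Z$pig
  sorted[7] = piglet8Z$
  sorted[8] = t8Z$pigle
sorted[1] = 8Z$piglet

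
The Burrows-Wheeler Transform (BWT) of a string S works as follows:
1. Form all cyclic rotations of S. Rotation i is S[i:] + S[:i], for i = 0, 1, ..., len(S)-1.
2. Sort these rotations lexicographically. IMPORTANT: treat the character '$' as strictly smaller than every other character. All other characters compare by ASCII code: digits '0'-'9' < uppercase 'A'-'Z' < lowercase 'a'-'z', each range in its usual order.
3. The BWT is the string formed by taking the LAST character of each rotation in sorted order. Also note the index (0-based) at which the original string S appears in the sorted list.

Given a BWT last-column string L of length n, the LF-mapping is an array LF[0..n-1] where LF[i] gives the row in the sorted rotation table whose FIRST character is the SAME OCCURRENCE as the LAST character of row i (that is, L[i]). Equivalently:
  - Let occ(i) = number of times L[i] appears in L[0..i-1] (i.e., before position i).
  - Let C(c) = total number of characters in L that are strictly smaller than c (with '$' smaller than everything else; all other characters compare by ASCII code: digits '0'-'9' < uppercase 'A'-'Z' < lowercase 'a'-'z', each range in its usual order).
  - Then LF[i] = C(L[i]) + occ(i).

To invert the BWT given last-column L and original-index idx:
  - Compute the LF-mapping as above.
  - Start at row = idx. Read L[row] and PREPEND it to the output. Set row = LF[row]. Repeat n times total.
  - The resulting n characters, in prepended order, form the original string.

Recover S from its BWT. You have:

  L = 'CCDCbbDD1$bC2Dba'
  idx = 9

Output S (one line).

Answer: DD2bC1DCabbDbCC$

Derivation:
LF mapping: 3 4 7 5 12 13 8 9 1 0 14 6 2 10 15 11
Walk LF starting at row 9, prepending L[row]:
  step 1: row=9, L[9]='$', prepend. Next row=LF[9]=0
  step 2: row=0, L[0]='C', prepend. Next row=LF[0]=3
  step 3: row=3, L[3]='C', prepend. Next row=LF[3]=5
  step 4: row=5, L[5]='b', prepend. Next row=LF[5]=13
  step 5: row=13, L[13]='D', prepend. Next row=LF[13]=10
  step 6: row=10, L[10]='b', prepend. Next row=LF[10]=14
  step 7: row=14, L[14]='b', prepend. Next row=LF[14]=15
  step 8: row=15, L[15]='a', prepend. Next row=LF[15]=11
  step 9: row=11, L[11]='C', prepend. Next row=LF[11]=6
  step 10: row=6, L[6]='D', prepend. Next row=LF[6]=8
  step 11: row=8, L[8]='1', prepend. Next row=LF[8]=1
  step 12: row=1, L[1]='C', prepend. Next row=LF[1]=4
  step 13: row=4, L[4]='b', prepend. Next row=LF[4]=12
  step 14: row=12, L[12]='2', prepend. Next row=LF[12]=2
  step 15: row=2, L[2]='D', prepend. Next row=LF[2]=7
  step 16: row=7, L[7]='D', prepend. Next row=LF[7]=9
Reversed output: DD2bC1DCabbDbCC$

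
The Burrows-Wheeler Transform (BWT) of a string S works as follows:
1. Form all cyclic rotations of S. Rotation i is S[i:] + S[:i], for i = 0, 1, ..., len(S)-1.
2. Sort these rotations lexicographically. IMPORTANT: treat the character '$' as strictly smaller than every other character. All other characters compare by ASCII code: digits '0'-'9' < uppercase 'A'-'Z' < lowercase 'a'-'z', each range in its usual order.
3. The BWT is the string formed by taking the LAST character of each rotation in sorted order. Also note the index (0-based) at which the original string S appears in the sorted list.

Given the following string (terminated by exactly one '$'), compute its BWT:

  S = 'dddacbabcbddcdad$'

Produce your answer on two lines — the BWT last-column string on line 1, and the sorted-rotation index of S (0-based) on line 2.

Answer: dbddcacabdadcddb$
16

Derivation:
All 17 rotations (rotation i = S[i:]+S[:i]):
  rot[0] = dddacbabcbddcdad$
  rot[1] = ddacbabcbddcdad$d
  rot[2] = dacbabcbddcdad$dd
  rot[3] = acbabcbddcdad$ddd
  rot[4] = cbabcbddcdad$ddda
  rot[5] = babcbddcdad$dddac
  rot[6] = abcbddcdad$dddacb
  rot[7] = bcbddcdad$dddacba
  rot[8] = cbddcdad$dddacbab
  rot[9] = bddcdad$dddacbabc
  rot[10] = ddcdad$dddacbabcb
  rot[11] = dcdad$dddacbabcbd
  rot[12] = cdad$dddacbabcbdd
  rot[13] = dad$dddacbabcbddc
  rot[14] = ad$dddacbabcbddcd
  rot[15] = d$dddacbabcbddcda
  rot[16] = $dddacbabcbddcdad
Sorted (with $ < everything):
  sorted[0] = $dddacbabcbddcdad  (last char: 'd')
  sorted[1] = abcbddcdad$dddacb  (last char: 'b')
  sorted[2] = acbabcbddcdad$ddd  (last char: 'd')
  sorted[3] = ad$dddacbabcbddcd  (last char: 'd')
  sorted[4] = babcbddcdad$dddac  (last char: 'c')
  sorted[5] = bcbddcdad$dddacba  (last char: 'a')
  sorted[6] = bddcdad$dddacbabc  (last char: 'c')
  sorted[7] = cbabcbddcdad$ddda  (last char: 'a')
  sorted[8] = cbddcdad$dddacbab  (last char: 'b')
  sorted[9] = cdad$dddacbabcbdd  (last char: 'd')
  sorted[10] = d$dddacbabcbddcda  (last char: 'a')
  sorted[11] = dacbabcbddcdad$dd  (last char: 'd')
  sorted[12] = dad$dddacbabcbddc  (last char: 'c')
  sorted[13] = dcdad$dddacbabcbd  (last char: 'd')
  sorted[14] = ddacbabcbddcdad$d  (last char: 'd')
  sorted[15] = ddcdad$dddacbabcb  (last char: 'b')
  sorted[16] = dddacbabcbddcdad$  (last char: '$')
Last column: dbddcacabdadcddb$
Original string S is at sorted index 16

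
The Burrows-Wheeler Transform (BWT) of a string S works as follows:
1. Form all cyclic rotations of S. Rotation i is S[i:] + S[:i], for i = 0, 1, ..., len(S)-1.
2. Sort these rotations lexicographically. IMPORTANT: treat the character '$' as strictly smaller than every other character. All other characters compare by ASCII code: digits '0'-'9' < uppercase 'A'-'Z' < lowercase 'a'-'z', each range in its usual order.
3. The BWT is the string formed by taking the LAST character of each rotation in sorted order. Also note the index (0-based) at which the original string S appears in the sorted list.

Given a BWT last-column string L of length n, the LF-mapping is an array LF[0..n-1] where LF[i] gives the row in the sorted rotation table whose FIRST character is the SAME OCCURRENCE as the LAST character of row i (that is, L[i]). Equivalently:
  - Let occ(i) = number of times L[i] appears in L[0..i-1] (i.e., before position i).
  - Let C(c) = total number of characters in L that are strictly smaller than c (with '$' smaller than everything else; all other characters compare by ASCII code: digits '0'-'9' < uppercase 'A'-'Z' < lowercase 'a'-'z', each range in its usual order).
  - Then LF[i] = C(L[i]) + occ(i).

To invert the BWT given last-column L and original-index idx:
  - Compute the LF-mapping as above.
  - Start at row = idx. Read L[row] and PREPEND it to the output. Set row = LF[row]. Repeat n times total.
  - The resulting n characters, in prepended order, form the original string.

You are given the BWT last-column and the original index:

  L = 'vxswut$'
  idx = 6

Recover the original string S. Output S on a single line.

Answer: xstwuv$

Derivation:
LF mapping: 4 6 1 5 3 2 0
Walk LF starting at row 6, prepending L[row]:
  step 1: row=6, L[6]='$', prepend. Next row=LF[6]=0
  step 2: row=0, L[0]='v', prepend. Next row=LF[0]=4
  step 3: row=4, L[4]='u', prepend. Next row=LF[4]=3
  step 4: row=3, L[3]='w', prepend. Next row=LF[3]=5
  step 5: row=5, L[5]='t', prepend. Next row=LF[5]=2
  step 6: row=2, L[2]='s', prepend. Next row=LF[2]=1
  step 7: row=1, L[1]='x', prepend. Next row=LF[1]=6
Reversed output: xstwuv$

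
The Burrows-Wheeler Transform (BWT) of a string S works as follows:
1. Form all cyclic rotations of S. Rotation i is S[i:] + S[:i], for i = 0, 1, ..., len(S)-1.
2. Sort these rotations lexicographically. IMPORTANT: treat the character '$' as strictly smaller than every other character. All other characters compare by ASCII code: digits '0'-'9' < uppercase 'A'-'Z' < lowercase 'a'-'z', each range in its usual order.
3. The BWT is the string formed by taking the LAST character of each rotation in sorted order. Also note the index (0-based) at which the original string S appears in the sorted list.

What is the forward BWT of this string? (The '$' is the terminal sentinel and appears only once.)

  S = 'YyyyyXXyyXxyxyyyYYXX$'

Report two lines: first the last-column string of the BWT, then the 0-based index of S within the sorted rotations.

All 21 rotations (rotation i = S[i:]+S[:i]):
  rot[0] = YyyyyXXyyXxyxyyyYYXX$
  rot[1] = yyyyXXyyXxyxyyyYYXX$Y
  rot[2] = yyyXXyyXxyxyyyYYXX$Yy
  rot[3] = yyXXyyXxyxyyyYYXX$Yyy
  rot[4] = yXXyyXxyxyyyYYXX$Yyyy
  rot[5] = XXyyXxyxyyyYYXX$Yyyyy
  rot[6] = XyyXxyxyyyYYXX$YyyyyX
  rot[7] = yyXxyxyyyYYXX$YyyyyXX
  rot[8] = yXxyxyyyYYXX$YyyyyXXy
  rot[9] = XxyxyyyYYXX$YyyyyXXyy
  rot[10] = xyxyyyYYXX$YyyyyXXyyX
  rot[11] = yxyyyYYXX$YyyyyXXyyXx
  rot[12] = xyyyYYXX$YyyyyXXyyXxy
  rot[13] = yyyYYXX$YyyyyXXyyXxyx
  rot[14] = yyYYXX$YyyyyXXyyXxyxy
  rot[15] = yYYXX$YyyyyXXyyXxyxyy
  rot[16] = YYXX$YyyyyXXyyXxyxyyy
  rot[17] = YXX$YyyyyXXyyXxyxyyyY
  rot[18] = XX$YyyyyXXyyXxyxyyyYY
  rot[19] = X$YyyyyXXyyXxyxyyyYYX
  rot[20] = $YyyyyXXyyXxyxyyyYYXX
Sorted (with $ < everything):
  sorted[0] = $YyyyyXXyyXxyxyyyYYXX  (last char: 'X')
  sorted[1] = X$YyyyyXXyyXxyxyyyYYX  (last char: 'X')
  sorted[2] = XX$YyyyyXXyyXxyxyyyYY  (last char: 'Y')
  sorted[3] = XXyyXxyxyyyYYXX$Yyyyy  (last char: 'y')
  sorted[4] = XxyxyyyYYXX$YyyyyXXyy  (last char: 'y')
  sorted[5] = XyyXxyxyyyYYXX$YyyyyX  (last char: 'X')
  sorted[6] = YXX$YyyyyXXyyXxyxyyyY  (last char: 'Y')
  sorted[7] = YYXX$YyyyyXXyyXxyxyyy  (last char: 'y')
  sorted[8] = YyyyyXXyyXxyxyyyYYXX$  (last char: '$')
  sorted[9] = xyxyyyYYXX$YyyyyXXyyX  (last char: 'X')
  sorted[10] = xyyyYYXX$YyyyyXXyyXxy  (last char: 'y')
  sorted[11] = yXXyyXxyxyyyYYXX$Yyyy  (last char: 'y')
  sorted[12] = yXxyxyyyYYXX$YyyyyXXy  (last char: 'y')
  sorted[13] = yYYXX$YyyyyXXyyXxyxyy  (last char: 'y')
  sorted[14] = yxyyyYYXX$YyyyyXXyyXx  (last char: 'x')
  sorted[15] = yyXXyyXxyxyyyYYXX$Yyy  (last char: 'y')
  sorted[16] = yyXxyxyyyYYXX$YyyyyXX  (last char: 'X')
  sorted[17] = yyYYXX$YyyyyXXyyXxyxy  (last char: 'y')
  sorted[18] = yyyXXyyXxyxyyyYYXX$Yy  (last char: 'y')
  sorted[19] = yyyYYXX$YyyyyXXyyXxyx  (last char: 'x')
  sorted[20] = yyyyXXyyXxyxyyyYYXX$Y  (last char: 'Y')
Last column: XXYyyXYy$XyyyyxyXyyxY
Original string S is at sorted index 8

Answer: XXYyyXYy$XyyyyxyXyyxY
8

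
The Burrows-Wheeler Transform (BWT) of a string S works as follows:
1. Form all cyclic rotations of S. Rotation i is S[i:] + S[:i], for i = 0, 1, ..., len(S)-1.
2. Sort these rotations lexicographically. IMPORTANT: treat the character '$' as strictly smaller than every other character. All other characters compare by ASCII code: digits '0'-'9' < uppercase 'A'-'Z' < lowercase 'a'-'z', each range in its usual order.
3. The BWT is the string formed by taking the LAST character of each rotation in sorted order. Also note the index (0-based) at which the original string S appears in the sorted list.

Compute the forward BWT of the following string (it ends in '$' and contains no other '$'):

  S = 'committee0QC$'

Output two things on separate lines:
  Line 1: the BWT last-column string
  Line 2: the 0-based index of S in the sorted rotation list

Answer: CeQ0$etmmocti
4

Derivation:
All 13 rotations (rotation i = S[i:]+S[:i]):
  rot[0] = committee0QC$
  rot[1] = ommittee0QC$c
  rot[2] = mmittee0QC$co
  rot[3] = mittee0QC$com
  rot[4] = ittee0QC$comm
  rot[5] = ttee0QC$commi
  rot[6] = tee0QC$commit
  rot[7] = ee0QC$committ
  rot[8] = e0QC$committe
  rot[9] = 0QC$committee
  rot[10] = QC$committee0
  rot[11] = C$committee0Q
  rot[12] = $committee0QC
Sorted (with $ < everything):
  sorted[0] = $committee0QC  (last char: 'C')
  sorted[1] = 0QC$committee  (last char: 'e')
  sorted[2] = C$committee0Q  (last char: 'Q')
  sorted[3] = QC$committee0  (last char: '0')
  sorted[4] = committee0QC$  (last char: '$')
  sorted[5] = e0QC$committe  (last char: 'e')
  sorted[6] = ee0QC$committ  (last char: 't')
  sorted[7] = ittee0QC$comm  (last char: 'm')
  sorted[8] = mittee0QC$com  (last char: 'm')
  sorted[9] = mmittee0QC$co  (last char: 'o')
  sorted[10] = ommittee0QC$c  (last char: 'c')
  sorted[11] = tee0QC$commit  (last char: 't')
  sorted[12] = ttee0QC$commi  (last char: 'i')
Last column: CeQ0$etmmocti
Original string S is at sorted index 4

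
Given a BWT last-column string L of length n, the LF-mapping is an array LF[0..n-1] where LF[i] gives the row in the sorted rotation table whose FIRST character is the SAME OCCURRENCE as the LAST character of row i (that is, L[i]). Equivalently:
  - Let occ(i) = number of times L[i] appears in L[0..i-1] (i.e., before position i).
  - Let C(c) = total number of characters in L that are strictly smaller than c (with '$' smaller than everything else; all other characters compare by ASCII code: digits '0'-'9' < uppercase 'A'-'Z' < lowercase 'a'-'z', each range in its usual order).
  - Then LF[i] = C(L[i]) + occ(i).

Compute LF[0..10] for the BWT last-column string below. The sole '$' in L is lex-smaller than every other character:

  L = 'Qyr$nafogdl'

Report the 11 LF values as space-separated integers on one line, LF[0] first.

Char counts: '$':1, 'Q':1, 'a':1, 'd':1, 'f':1, 'g':1, 'l':1, 'n':1, 'o':1, 'r':1, 'y':1
C (first-col start): C('$')=0, C('Q')=1, C('a')=2, C('d')=3, C('f')=4, C('g')=5, C('l')=6, C('n')=7, C('o')=8, C('r')=9, C('y')=10
L[0]='Q': occ=0, LF[0]=C('Q')+0=1+0=1
L[1]='y': occ=0, LF[1]=C('y')+0=10+0=10
L[2]='r': occ=0, LF[2]=C('r')+0=9+0=9
L[3]='$': occ=0, LF[3]=C('$')+0=0+0=0
L[4]='n': occ=0, LF[4]=C('n')+0=7+0=7
L[5]='a': occ=0, LF[5]=C('a')+0=2+0=2
L[6]='f': occ=0, LF[6]=C('f')+0=4+0=4
L[7]='o': occ=0, LF[7]=C('o')+0=8+0=8
L[8]='g': occ=0, LF[8]=C('g')+0=5+0=5
L[9]='d': occ=0, LF[9]=C('d')+0=3+0=3
L[10]='l': occ=0, LF[10]=C('l')+0=6+0=6

Answer: 1 10 9 0 7 2 4 8 5 3 6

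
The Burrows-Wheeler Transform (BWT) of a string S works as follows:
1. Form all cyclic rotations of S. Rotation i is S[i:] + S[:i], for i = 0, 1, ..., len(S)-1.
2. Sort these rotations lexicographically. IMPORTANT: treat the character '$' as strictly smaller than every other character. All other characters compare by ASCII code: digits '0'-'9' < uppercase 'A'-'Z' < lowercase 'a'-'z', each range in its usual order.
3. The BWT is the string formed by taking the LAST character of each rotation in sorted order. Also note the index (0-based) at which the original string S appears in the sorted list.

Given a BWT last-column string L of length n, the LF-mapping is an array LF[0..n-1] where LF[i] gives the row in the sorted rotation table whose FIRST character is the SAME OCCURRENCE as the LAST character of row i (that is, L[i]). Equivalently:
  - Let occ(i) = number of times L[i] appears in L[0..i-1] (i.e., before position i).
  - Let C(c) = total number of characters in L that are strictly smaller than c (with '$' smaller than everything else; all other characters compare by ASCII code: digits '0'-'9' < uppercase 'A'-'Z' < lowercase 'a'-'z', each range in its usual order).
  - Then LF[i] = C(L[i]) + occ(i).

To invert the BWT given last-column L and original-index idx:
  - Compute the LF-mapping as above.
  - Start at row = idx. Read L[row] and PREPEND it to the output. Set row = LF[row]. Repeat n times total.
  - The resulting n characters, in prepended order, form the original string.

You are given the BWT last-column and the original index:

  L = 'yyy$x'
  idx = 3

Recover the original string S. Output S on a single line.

Answer: yxyy$

Derivation:
LF mapping: 2 3 4 0 1
Walk LF starting at row 3, prepending L[row]:
  step 1: row=3, L[3]='$', prepend. Next row=LF[3]=0
  step 2: row=0, L[0]='y', prepend. Next row=LF[0]=2
  step 3: row=2, L[2]='y', prepend. Next row=LF[2]=4
  step 4: row=4, L[4]='x', prepend. Next row=LF[4]=1
  step 5: row=1, L[1]='y', prepend. Next row=LF[1]=3
Reversed output: yxyy$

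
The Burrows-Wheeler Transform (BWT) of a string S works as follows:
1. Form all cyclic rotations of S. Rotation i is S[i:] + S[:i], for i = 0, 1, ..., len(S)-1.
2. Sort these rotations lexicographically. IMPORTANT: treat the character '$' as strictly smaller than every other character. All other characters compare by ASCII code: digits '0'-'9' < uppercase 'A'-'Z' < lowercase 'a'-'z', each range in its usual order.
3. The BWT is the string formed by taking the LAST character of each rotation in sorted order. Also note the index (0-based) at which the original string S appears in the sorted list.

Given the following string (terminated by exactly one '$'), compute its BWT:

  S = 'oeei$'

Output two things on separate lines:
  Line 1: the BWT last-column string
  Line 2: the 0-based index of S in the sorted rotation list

Answer: ioee$
4

Derivation:
All 5 rotations (rotation i = S[i:]+S[:i]):
  rot[0] = oeei$
  rot[1] = eei$o
  rot[2] = ei$oe
  rot[3] = i$oee
  rot[4] = $oeei
Sorted (with $ < everything):
  sorted[0] = $oeei  (last char: 'i')
  sorted[1] = eei$o  (last char: 'o')
  sorted[2] = ei$oe  (last char: 'e')
  sorted[3] = i$oee  (last char: 'e')
  sorted[4] = oeei$  (last char: '$')
Last column: ioee$
Original string S is at sorted index 4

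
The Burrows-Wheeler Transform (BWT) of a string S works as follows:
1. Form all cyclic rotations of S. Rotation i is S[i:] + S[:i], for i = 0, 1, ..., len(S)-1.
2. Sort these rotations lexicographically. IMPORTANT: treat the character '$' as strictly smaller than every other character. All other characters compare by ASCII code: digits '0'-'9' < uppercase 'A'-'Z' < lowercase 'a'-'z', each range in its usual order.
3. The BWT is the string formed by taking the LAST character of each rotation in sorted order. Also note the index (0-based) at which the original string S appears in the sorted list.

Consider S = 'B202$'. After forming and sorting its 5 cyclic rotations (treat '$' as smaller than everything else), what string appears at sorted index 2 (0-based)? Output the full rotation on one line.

Answer: 2$B20

Derivation:
All 5 rotations (rotation i = S[i:]+S[:i]):
  rot[0] = B202$
  rot[1] = 202$B
  rot[2] = 02$B2
  rot[3] = 2$B20
  rot[4] = $B202
Sorted (with $ < everything):
  sorted[0] = $B202
  sorted[1] = 02$B2
  sorted[2] = 2$B20
  sorted[3] = 202$B
  sorted[4] = B202$
sorted[2] = 2$B20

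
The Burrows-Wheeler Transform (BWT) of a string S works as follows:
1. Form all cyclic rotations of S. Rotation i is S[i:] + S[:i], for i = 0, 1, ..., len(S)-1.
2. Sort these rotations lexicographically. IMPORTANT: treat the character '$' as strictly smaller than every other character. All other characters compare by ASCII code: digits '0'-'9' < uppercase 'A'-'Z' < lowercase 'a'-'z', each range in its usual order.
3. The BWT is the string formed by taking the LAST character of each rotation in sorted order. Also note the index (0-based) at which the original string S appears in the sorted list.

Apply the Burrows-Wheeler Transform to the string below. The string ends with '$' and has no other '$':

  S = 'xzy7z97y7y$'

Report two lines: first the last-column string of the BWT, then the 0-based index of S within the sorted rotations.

Answer: yy9yz$77z7x
5

Derivation:
All 11 rotations (rotation i = S[i:]+S[:i]):
  rot[0] = xzy7z97y7y$
  rot[1] = zy7z97y7y$x
  rot[2] = y7z97y7y$xz
  rot[3] = 7z97y7y$xzy
  rot[4] = z97y7y$xzy7
  rot[5] = 97y7y$xzy7z
  rot[6] = 7y7y$xzy7z9
  rot[7] = y7y$xzy7z97
  rot[8] = 7y$xzy7z97y
  rot[9] = y$xzy7z97y7
  rot[10] = $xzy7z97y7y
Sorted (with $ < everything):
  sorted[0] = $xzy7z97y7y  (last char: 'y')
  sorted[1] = 7y$xzy7z97y  (last char: 'y')
  sorted[2] = 7y7y$xzy7z9  (last char: '9')
  sorted[3] = 7z97y7y$xzy  (last char: 'y')
  sorted[4] = 97y7y$xzy7z  (last char: 'z')
  sorted[5] = xzy7z97y7y$  (last char: '$')
  sorted[6] = y$xzy7z97y7  (last char: '7')
  sorted[7] = y7y$xzy7z97  (last char: '7')
  sorted[8] = y7z97y7y$xz  (last char: 'z')
  sorted[9] = z97y7y$xzy7  (last char: '7')
  sorted[10] = zy7z97y7y$x  (last char: 'x')
Last column: yy9yz$77z7x
Original string S is at sorted index 5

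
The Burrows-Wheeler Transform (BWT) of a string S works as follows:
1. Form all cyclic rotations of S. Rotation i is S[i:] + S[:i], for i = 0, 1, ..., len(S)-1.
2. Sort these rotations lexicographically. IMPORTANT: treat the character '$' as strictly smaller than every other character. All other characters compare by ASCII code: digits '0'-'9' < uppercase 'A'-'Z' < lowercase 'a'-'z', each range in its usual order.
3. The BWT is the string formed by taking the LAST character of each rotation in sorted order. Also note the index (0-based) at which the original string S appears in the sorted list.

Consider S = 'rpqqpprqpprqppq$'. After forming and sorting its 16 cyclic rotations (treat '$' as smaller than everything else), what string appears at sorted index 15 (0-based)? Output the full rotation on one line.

Answer: rqpprqppq$rpqqpp

Derivation:
All 16 rotations (rotation i = S[i:]+S[:i]):
  rot[0] = rpqqpprqpprqppq$
  rot[1] = pqqpprqpprqppq$r
  rot[2] = qqpprqpprqppq$rp
  rot[3] = qpprqpprqppq$rpq
  rot[4] = pprqpprqppq$rpqq
  rot[5] = prqpprqppq$rpqqp
  rot[6] = rqpprqppq$rpqqpp
  rot[7] = qpprqppq$rpqqppr
  rot[8] = pprqppq$rpqqpprq
  rot[9] = prqppq$rpqqpprqp
  rot[10] = rqppq$rpqqpprqpp
  rot[11] = qppq$rpqqpprqppr
  rot[12] = ppq$rpqqpprqpprq
  rot[13] = pq$rpqqpprqpprqp
  rot[14] = q$rpqqpprqpprqpp
  rot[15] = $rpqqpprqpprqppq
Sorted (with $ < everything):
  sorted[0] = $rpqqpprqpprqppq
  sorted[1] = ppq$rpqqpprqpprq
  sorted[2] = pprqppq$rpqqpprq
  sorted[3] = pprqpprqppq$rpqq
  sorted[4] = pq$rpqqpprqpprqp
  sorted[5] = pqqpprqpprqppq$r
  sorted[6] = prqppq$rpqqpprqp
  sorted[7] = prqpprqppq$rpqqp
  sorted[8] = q$rpqqpprqpprqpp
  sorted[9] = qppq$rpqqpprqppr
  sorted[10] = qpprqppq$rpqqppr
  sorted[11] = qpprqpprqppq$rpq
  sorted[12] = qqpprqpprqppq$rp
  sorted[13] = rpqqpprqpprqppq$
  sorted[14] = rqppq$rpqqpprqpp
  sorted[15] = rqpprqppq$rpqqpp
sorted[15] = rqpprqppq$rpqqpp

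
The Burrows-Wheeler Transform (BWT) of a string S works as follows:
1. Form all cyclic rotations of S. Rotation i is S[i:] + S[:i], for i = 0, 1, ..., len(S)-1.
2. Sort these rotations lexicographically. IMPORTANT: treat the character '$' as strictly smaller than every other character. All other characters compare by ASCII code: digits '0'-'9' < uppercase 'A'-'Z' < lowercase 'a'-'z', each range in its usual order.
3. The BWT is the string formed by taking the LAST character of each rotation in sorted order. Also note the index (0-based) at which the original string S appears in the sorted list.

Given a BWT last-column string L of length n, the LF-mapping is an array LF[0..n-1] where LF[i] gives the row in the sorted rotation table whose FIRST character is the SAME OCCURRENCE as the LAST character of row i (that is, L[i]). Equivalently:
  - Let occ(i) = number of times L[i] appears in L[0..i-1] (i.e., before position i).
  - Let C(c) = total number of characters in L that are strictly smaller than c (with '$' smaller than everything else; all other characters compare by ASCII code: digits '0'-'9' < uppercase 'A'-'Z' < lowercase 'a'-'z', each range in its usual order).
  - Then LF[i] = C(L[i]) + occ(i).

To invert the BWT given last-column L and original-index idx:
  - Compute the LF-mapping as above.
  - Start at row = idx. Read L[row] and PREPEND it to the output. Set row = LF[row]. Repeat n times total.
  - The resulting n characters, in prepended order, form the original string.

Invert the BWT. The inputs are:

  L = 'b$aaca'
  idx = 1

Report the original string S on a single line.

LF mapping: 4 0 1 2 5 3
Walk LF starting at row 1, prepending L[row]:
  step 1: row=1, L[1]='$', prepend. Next row=LF[1]=0
  step 2: row=0, L[0]='b', prepend. Next row=LF[0]=4
  step 3: row=4, L[4]='c', prepend. Next row=LF[4]=5
  step 4: row=5, L[5]='a', prepend. Next row=LF[5]=3
  step 5: row=3, L[3]='a', prepend. Next row=LF[3]=2
  step 6: row=2, L[2]='a', prepend. Next row=LF[2]=1
Reversed output: aaacb$

Answer: aaacb$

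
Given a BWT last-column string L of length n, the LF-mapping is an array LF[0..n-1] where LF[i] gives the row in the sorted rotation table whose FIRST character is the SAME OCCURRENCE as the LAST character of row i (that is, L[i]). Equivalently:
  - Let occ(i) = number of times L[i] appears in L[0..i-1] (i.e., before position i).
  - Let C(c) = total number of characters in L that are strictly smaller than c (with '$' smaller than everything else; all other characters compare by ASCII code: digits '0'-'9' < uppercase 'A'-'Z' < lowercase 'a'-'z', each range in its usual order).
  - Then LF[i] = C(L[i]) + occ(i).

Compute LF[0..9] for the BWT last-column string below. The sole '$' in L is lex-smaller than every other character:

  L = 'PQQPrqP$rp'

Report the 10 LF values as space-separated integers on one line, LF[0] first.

Char counts: '$':1, 'P':3, 'Q':2, 'p':1, 'q':1, 'r':2
C (first-col start): C('$')=0, C('P')=1, C('Q')=4, C('p')=6, C('q')=7, C('r')=8
L[0]='P': occ=0, LF[0]=C('P')+0=1+0=1
L[1]='Q': occ=0, LF[1]=C('Q')+0=4+0=4
L[2]='Q': occ=1, LF[2]=C('Q')+1=4+1=5
L[3]='P': occ=1, LF[3]=C('P')+1=1+1=2
L[4]='r': occ=0, LF[4]=C('r')+0=8+0=8
L[5]='q': occ=0, LF[5]=C('q')+0=7+0=7
L[6]='P': occ=2, LF[6]=C('P')+2=1+2=3
L[7]='$': occ=0, LF[7]=C('$')+0=0+0=0
L[8]='r': occ=1, LF[8]=C('r')+1=8+1=9
L[9]='p': occ=0, LF[9]=C('p')+0=6+0=6

Answer: 1 4 5 2 8 7 3 0 9 6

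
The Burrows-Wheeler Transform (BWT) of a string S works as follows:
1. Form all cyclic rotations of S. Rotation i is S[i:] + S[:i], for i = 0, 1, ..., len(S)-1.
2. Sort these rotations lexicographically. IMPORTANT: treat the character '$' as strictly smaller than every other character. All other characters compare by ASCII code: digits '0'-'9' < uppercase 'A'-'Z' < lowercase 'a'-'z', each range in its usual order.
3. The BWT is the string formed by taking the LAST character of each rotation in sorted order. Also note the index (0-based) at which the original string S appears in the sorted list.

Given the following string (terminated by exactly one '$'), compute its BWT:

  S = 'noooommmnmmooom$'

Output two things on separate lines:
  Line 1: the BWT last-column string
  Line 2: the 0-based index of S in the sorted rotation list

All 16 rotations (rotation i = S[i:]+S[:i]):
  rot[0] = noooommmnmmooom$
  rot[1] = oooommmnmmooom$n
  rot[2] = ooommmnmmooom$no
  rot[3] = oommmnmmooom$noo
  rot[4] = ommmnmmooom$nooo
  rot[5] = mmmnmmooom$noooo
  rot[6] = mmnmmooom$noooom
  rot[7] = mnmmooom$noooomm
  rot[8] = nmmooom$noooommm
  rot[9] = mmooom$noooommmn
  rot[10] = mooom$noooommmnm
  rot[11] = ooom$noooommmnmm
  rot[12] = oom$noooommmnmmo
  rot[13] = om$noooommmnmmoo
  rot[14] = m$noooommmnmmooo
  rot[15] = $noooommmnmmooom
Sorted (with $ < everything):
  sorted[0] = $noooommmnmmooom  (last char: 'm')
  sorted[1] = m$noooommmnmmooo  (last char: 'o')
  sorted[2] = mmmnmmooom$noooo  (last char: 'o')
  sorted[3] = mmnmmooom$noooom  (last char: 'm')
  sorted[4] = mmooom$noooommmn  (last char: 'n')
  sorted[5] = mnmmooom$noooomm  (last char: 'm')
  sorted[6] = mooom$noooommmnm  (last char: 'm')
  sorted[7] = nmmooom$noooommm  (last char: 'm')
  sorted[8] = noooommmnmmooom$  (last char: '$')
  sorted[9] = om$noooommmnmmoo  (last char: 'o')
  sorted[10] = ommmnmmooom$nooo  (last char: 'o')
  sorted[11] = oom$noooommmnmmo  (last char: 'o')
  sorted[12] = oommmnmmooom$noo  (last char: 'o')
  sorted[13] = ooom$noooommmnmm  (last char: 'm')
  sorted[14] = ooommmnmmooom$no  (last char: 'o')
  sorted[15] = oooommmnmmooom$n  (last char: 'n')
Last column: moomnmmm$oooomon
Original string S is at sorted index 8

Answer: moomnmmm$oooomon
8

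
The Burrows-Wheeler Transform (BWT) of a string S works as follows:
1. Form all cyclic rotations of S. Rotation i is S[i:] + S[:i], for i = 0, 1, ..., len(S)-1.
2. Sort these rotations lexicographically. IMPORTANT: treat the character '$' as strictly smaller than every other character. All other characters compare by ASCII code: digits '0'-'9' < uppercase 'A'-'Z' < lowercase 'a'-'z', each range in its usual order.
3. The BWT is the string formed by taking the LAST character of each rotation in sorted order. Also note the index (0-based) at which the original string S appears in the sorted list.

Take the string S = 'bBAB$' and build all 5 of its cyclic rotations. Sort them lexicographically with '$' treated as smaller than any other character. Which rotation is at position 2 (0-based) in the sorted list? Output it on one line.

All 5 rotations (rotation i = S[i:]+S[:i]):
  rot[0] = bBAB$
  rot[1] = BAB$b
  rot[2] = AB$bB
  rot[3] = B$bBA
  rot[4] = $bBAB
Sorted (with $ < everything):
  sorted[0] = $bBAB
  sorted[1] = AB$bB
  sorted[2] = B$bBA
  sorted[3] = BAB$b
  sorted[4] = bBAB$
sorted[2] = B$bBA

Answer: B$bBA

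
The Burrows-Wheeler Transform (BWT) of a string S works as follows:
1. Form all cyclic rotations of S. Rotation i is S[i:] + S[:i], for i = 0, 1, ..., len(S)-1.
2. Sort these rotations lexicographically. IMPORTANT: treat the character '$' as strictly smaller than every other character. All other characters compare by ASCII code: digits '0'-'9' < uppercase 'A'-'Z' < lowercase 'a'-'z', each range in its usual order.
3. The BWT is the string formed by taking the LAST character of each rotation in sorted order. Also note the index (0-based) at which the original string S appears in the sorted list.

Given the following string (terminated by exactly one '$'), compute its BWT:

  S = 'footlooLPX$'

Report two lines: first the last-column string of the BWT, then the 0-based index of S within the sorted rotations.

All 11 rotations (rotation i = S[i:]+S[:i]):
  rot[0] = footlooLPX$
  rot[1] = ootlooLPX$f
  rot[2] = otlooLPX$fo
  rot[3] = tlooLPX$foo
  rot[4] = looLPX$foot
  rot[5] = ooLPX$footl
  rot[6] = oLPX$footlo
  rot[7] = LPX$footloo
  rot[8] = PX$footlooL
  rot[9] = X$footlooLP
  rot[10] = $footlooLPX
Sorted (with $ < everything):
  sorted[0] = $footlooLPX  (last char: 'X')
  sorted[1] = LPX$footloo  (last char: 'o')
  sorted[2] = PX$footlooL  (last char: 'L')
  sorted[3] = X$footlooLP  (last char: 'P')
  sorted[4] = footlooLPX$  (last char: '$')
  sorted[5] = looLPX$foot  (last char: 't')
  sorted[6] = oLPX$footlo  (last char: 'o')
  sorted[7] = ooLPX$footl  (last char: 'l')
  sorted[8] = ootlooLPX$f  (last char: 'f')
  sorted[9] = otlooLPX$fo  (last char: 'o')
  sorted[10] = tlooLPX$foo  (last char: 'o')
Last column: XoLP$tolfoo
Original string S is at sorted index 4

Answer: XoLP$tolfoo
4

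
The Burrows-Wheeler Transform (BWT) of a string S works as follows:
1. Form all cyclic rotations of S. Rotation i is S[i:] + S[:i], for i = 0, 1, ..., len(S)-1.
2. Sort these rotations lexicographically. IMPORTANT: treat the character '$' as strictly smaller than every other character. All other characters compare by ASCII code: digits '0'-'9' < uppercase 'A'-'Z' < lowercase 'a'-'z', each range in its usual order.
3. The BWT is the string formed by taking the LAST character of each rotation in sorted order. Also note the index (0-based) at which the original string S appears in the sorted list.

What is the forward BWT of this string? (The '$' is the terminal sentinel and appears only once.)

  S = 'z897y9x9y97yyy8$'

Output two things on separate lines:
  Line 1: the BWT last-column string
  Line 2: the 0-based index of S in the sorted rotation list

Answer: 899yz8yyx9y97y7$
15

Derivation:
All 16 rotations (rotation i = S[i:]+S[:i]):
  rot[0] = z897y9x9y97yyy8$
  rot[1] = 897y9x9y97yyy8$z
  rot[2] = 97y9x9y97yyy8$z8
  rot[3] = 7y9x9y97yyy8$z89
  rot[4] = y9x9y97yyy8$z897
  rot[5] = 9x9y97yyy8$z897y
  rot[6] = x9y97yyy8$z897y9
  rot[7] = 9y97yyy8$z897y9x
  rot[8] = y97yyy8$z897y9x9
  rot[9] = 97yyy8$z897y9x9y
  rot[10] = 7yyy8$z897y9x9y9
  rot[11] = yyy8$z897y9x9y97
  rot[12] = yy8$z897y9x9y97y
  rot[13] = y8$z897y9x9y97yy
  rot[14] = 8$z897y9x9y97yyy
  rot[15] = $z897y9x9y97yyy8
Sorted (with $ < everything):
  sorted[0] = $z897y9x9y97yyy8  (last char: '8')
  sorted[1] = 7y9x9y97yyy8$z89  (last char: '9')
  sorted[2] = 7yyy8$z897y9x9y9  (last char: '9')
  sorted[3] = 8$z897y9x9y97yyy  (last char: 'y')
  sorted[4] = 897y9x9y97yyy8$z  (last char: 'z')
  sorted[5] = 97y9x9y97yyy8$z8  (last char: '8')
  sorted[6] = 97yyy8$z897y9x9y  (last char: 'y')
  sorted[7] = 9x9y97yyy8$z897y  (last char: 'y')
  sorted[8] = 9y97yyy8$z897y9x  (last char: 'x')
  sorted[9] = x9y97yyy8$z897y9  (last char: '9')
  sorted[10] = y8$z897y9x9y97yy  (last char: 'y')
  sorted[11] = y97yyy8$z897y9x9  (last char: '9')
  sorted[12] = y9x9y97yyy8$z897  (last char: '7')
  sorted[13] = yy8$z897y9x9y97y  (last char: 'y')
  sorted[14] = yyy8$z897y9x9y97  (last char: '7')
  sorted[15] = z897y9x9y97yyy8$  (last char: '$')
Last column: 899yz8yyx9y97y7$
Original string S is at sorted index 15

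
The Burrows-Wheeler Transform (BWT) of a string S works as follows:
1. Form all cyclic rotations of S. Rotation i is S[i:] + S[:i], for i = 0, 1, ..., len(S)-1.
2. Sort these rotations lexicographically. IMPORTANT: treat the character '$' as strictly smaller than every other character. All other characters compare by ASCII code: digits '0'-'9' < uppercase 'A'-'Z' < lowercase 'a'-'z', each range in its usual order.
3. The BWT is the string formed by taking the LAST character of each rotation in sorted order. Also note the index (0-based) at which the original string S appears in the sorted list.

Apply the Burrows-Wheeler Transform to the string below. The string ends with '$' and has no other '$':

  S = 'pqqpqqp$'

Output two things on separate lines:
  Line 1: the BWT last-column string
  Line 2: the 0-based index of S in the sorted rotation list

All 8 rotations (rotation i = S[i:]+S[:i]):
  rot[0] = pqqpqqp$
  rot[1] = qqpqqp$p
  rot[2] = qpqqp$pq
  rot[3] = pqqp$pqq
  rot[4] = qqp$pqqp
  rot[5] = qp$pqqpq
  rot[6] = p$pqqpqq
  rot[7] = $pqqpqqp
Sorted (with $ < everything):
  sorted[0] = $pqqpqqp  (last char: 'p')
  sorted[1] = p$pqqpqq  (last char: 'q')
  sorted[2] = pqqp$pqq  (last char: 'q')
  sorted[3] = pqqpqqp$  (last char: '$')
  sorted[4] = qp$pqqpq  (last char: 'q')
  sorted[5] = qpqqp$pq  (last char: 'q')
  sorted[6] = qqp$pqqp  (last char: 'p')
  sorted[7] = qqpqqp$p  (last char: 'p')
Last column: pqq$qqpp
Original string S is at sorted index 3

Answer: pqq$qqpp
3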